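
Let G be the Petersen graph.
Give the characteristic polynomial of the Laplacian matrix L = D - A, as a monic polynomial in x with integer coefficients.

The graph has 10 vertices and degree multiset [3, 3, 3, 3, 3, 3, 3, 3, 3, 3]; D is the diagonal matrix of degrees and L = D - A. L has integer entries, so p(x) = det(xI - L) has integer coefficients. Expanding the determinant yields x^10 - 30x^9 + 390x^8 - 2880x^7 + 13305x^6 - 39882x^5 + 77640x^4 - 94800x^3 + 66000x^2 - 20000x. Since p(0) = det(-L) = 0, x divides p(x). The largest eigenvalue, 5, is at most the vertex count 10.

x^10 - 30x^9 + 390x^8 - 2880x^7 + 13305x^6 - 39882x^5 + 77640x^4 - 94800x^3 + 66000x^2 - 20000x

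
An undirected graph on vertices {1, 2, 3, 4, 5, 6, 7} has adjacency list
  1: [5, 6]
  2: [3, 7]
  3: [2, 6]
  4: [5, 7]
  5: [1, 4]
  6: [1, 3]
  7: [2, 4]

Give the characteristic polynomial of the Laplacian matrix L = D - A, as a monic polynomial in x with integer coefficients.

Reading degrees in the order [1, 2, 3, 4, 5, 6, 7] gives [2, 2, 2, 2, 2, 2, 2]; set D = diag(2, 2, 2, 2, 2, 2, 2) and form L = D - A. L has integer entries, so p(x) = det(xI - L) has integer coefficients. Expanding the determinant yields x^7 - 14x^6 + 77x^5 - 210x^4 + 294x^3 - 196x^2 + 49x. Since p(0) = det(-L) = 0, x divides p(x). There is one zero in the spectrum, matching the 1 component. The eigenvalues sum to 14, which equals trace(L) = 2|E|.

x^7 - 14x^6 + 77x^5 - 210x^4 + 294x^3 - 196x^2 + 49x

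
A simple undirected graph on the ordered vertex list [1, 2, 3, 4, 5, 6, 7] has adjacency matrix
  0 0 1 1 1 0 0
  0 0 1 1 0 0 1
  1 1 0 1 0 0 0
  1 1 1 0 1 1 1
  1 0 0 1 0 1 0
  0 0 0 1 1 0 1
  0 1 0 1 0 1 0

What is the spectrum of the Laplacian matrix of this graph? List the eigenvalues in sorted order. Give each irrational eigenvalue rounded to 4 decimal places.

[0, 2, 2, 4, 4, 5, 7]

Reading degrees in the order [1, 2, 3, 4, 5, 6, 7] gives [3, 3, 3, 6, 3, 3, 3]; set D = diag(3, 3, 3, 6, 3, 3, 3) and form L = D - A. Diagonalising L (or applying a numerical eigensolver to the 7x7 matrix) gives the spectrum above. The single zero eigenvalue shows the graph is connected. There is one zero in the spectrum, matching the 1 component.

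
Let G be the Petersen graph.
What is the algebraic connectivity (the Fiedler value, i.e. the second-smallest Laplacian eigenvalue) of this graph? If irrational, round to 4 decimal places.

2

The graph has 10 vertices and degree multiset [3, 3, 3, 3, 3, 3, 3, 3, 3, 3]; D is the diagonal matrix of degrees and L = D - A. The smallest Laplacian eigenvalue is always 0. The next one, lambda_2 = 2, measures how hard the graph is to disconnect: larger values mean better connectivity.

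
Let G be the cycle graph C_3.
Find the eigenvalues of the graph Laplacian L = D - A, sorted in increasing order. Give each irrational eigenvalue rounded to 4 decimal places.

The graph has 3 vertices and degree multiset [2, 2, 2]; D is the diagonal matrix of degrees and L = D - A. L is symmetric positive semidefinite, so every eigenvalue is real and nonnegative. The single zero eigenvalue shows the graph is connected. The eigenvalues sum to 6, which equals trace(L) = 2|E|.

[0, 3, 3]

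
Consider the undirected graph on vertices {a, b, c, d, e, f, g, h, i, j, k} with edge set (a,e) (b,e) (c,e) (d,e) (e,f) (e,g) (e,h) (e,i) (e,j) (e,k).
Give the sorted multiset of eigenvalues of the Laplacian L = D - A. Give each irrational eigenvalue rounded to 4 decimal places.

With the vertex order [a, b, c, d, e, f, g, h, i, j, k], the degrees are [1, 1, 1, 1, 10, 1, 1, 1, 1, 1, 1], giving D = diag(1, 1, 1, 1, 10, 1, 1, 1, 1, 1, 1) and L = D - A. The multiplicity of 0 as a Laplacian eigenvalue equals the number of connected components. The single zero eigenvalue shows the graph is connected. The largest eigenvalue, 11, is at most the vertex count 11.

[0, 1, 1, 1, 1, 1, 1, 1, 1, 1, 11]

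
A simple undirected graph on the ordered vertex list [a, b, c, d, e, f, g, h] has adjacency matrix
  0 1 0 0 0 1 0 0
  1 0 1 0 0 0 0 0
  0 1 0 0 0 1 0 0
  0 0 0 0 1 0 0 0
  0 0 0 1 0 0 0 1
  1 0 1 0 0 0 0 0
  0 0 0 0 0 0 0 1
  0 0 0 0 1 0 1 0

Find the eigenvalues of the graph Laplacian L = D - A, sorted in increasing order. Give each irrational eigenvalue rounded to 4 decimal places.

With the vertex order [a, b, c, d, e, f, g, h], the degrees are [2, 2, 2, 1, 2, 2, 1, 2], giving D = diag(2, 2, 2, 1, 2, 2, 1, 2) and L = D - A. The multiplicity of 0 as a Laplacian eigenvalue equals the number of connected components. The 2 zero eigenvalues correspond to the 2 connected components.

[0, 0, 0.5858, 2, 2, 2, 3.4142, 4]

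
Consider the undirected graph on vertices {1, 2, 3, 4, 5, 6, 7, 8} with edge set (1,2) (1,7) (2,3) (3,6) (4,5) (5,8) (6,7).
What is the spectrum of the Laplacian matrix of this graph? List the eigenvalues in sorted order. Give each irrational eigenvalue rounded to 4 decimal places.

Reading degrees in the order [1, 2, 3, 4, 5, 6, 7, 8] gives [2, 2, 2, 1, 2, 2, 2, 1]; set D = diag(2, 2, 2, 1, 2, 2, 2, 1) and form L = D - A. Diagonalising L (or applying a numerical eigensolver to the 8x8 matrix) gives the spectrum above. The 2 zero eigenvalues correspond to the 2 connected components. The eigenvalues sum to 14, which equals trace(L) = 2|E|.

[0, 0, 1, 1.3820, 1.3820, 3, 3.6180, 3.6180]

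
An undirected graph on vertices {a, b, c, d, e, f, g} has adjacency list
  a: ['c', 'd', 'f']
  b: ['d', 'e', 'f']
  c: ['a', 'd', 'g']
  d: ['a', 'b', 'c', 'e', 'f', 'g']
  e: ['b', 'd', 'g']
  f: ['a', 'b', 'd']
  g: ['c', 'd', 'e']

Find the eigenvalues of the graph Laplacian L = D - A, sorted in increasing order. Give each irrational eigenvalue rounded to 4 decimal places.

[0, 2, 2, 4, 4, 5, 7]

Reading degrees in the order [a, b, c, d, e, f, g] gives [3, 3, 3, 6, 3, 3, 3]; set D = diag(3, 3, 3, 6, 3, 3, 3) and form L = D - A. L is symmetric positive semidefinite, so every eigenvalue is real and nonnegative. There is one zero in the spectrum, matching the 1 component.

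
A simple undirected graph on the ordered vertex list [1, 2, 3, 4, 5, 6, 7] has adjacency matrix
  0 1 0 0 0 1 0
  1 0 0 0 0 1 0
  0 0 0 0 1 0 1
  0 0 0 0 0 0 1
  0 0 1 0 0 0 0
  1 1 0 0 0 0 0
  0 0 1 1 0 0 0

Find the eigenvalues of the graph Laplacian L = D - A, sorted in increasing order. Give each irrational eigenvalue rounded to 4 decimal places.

With the vertex order [1, 2, 3, 4, 5, 6, 7], the degrees are [2, 2, 2, 1, 1, 2, 2], giving D = diag(2, 2, 2, 1, 1, 2, 2) and L = D - A. Diagonalising L (or applying a numerical eigensolver to the 7x7 matrix) gives the spectrum above. The 2 zero eigenvalues correspond to the 2 connected components.

[0, 0, 0.5858, 2, 3, 3, 3.4142]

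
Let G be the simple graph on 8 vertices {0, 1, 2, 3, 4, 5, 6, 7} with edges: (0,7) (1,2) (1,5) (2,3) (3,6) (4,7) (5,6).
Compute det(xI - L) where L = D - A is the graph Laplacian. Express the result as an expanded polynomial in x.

x^8 - 14x^7 + 78x^6 - 220x^5 + 330x^4 - 250x^3 + 75x^2

Reading degrees in the order [0, 1, 2, 3, 4, 5, 6, 7] gives [1, 2, 2, 2, 1, 2, 2, 2]; set D = diag(1, 2, 2, 2, 1, 2, 2, 2) and form L = D - A. L has integer entries, so p(x) = det(xI - L) has integer coefficients. Expanding the determinant yields x^8 - 14x^7 + 78x^6 - 220x^5 + 330x^4 - 250x^3 + 75x^2. The coefficient of x^7 equals -trace(L) = -14, matching the sum of degrees. The eigenvalues sum to 14, which equals trace(L) = 2|E|. There are 2 zeros in the spectrum, matching the 2 components.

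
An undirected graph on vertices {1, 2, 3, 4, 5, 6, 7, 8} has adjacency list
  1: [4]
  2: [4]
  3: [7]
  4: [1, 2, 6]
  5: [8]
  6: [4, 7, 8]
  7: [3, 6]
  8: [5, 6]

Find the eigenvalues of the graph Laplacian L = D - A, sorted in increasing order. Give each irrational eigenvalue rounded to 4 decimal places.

[0, 0.3065, 0.3820, 1, 1.6703, 2.6180, 3.3297, 4.6935]

Reading degrees in the order [1, 2, 3, 4, 5, 6, 7, 8] gives [1, 1, 1, 3, 1, 3, 2, 2]; set D = diag(1, 1, 1, 3, 1, 3, 2, 2) and form L = D - A. Since every row of L sums to 0, the all-ones vector is in the kernel and 0 is an eigenvalue. The eigenvalues sum to 14, which equals trace(L) = 2|E|.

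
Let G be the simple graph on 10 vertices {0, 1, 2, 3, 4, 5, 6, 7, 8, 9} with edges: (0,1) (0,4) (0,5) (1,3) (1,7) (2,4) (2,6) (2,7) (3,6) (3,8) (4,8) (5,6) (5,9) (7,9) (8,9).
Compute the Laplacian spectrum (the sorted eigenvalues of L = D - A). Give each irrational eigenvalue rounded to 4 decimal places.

[0, 2, 2, 2, 2, 2, 5, 5, 5, 5]

Each diagonal entry of L is the vertex degree and each off-diagonal entry is -1 where an edge is present, 0 otherwise; in the order [0, 1, 2, 3, 4, 5, 6, 7, 8, 9] the diagonal is [3, 3, 3, 3, 3, 3, 3, 3, 3, 3]. Diagonalising L (or applying a numerical eigensolver to the 10x10 matrix) gives the spectrum above. The single zero eigenvalue shows the graph is connected.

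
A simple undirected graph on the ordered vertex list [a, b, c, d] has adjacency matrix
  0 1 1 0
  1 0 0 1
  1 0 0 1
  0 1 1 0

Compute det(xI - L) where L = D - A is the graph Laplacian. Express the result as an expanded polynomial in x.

Each diagonal entry of L is the vertex degree and each off-diagonal entry is -1 where an edge is present, 0 otherwise; in the order [a, b, c, d] the diagonal is [2, 2, 2, 2]. L has integer entries, so p(x) = det(xI - L) has integer coefficients. Expanding the determinant yields x^4 - 8x^3 + 20x^2 - 16x. Since p(0) = det(-L) = 0, x divides p(x). There is one zero in the spectrum, matching the 1 component. By the matrix-tree theorem the graph has (1/4) * product of the nonzero eigenvalues = 4 spanning trees.

x^4 - 8x^3 + 20x^2 - 16x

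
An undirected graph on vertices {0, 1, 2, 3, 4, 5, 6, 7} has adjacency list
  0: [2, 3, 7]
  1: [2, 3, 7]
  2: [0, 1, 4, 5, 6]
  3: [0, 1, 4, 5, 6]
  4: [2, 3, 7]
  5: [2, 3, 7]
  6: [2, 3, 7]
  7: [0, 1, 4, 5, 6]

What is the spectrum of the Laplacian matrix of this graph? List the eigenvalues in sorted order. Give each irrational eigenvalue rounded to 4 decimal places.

[0, 3, 3, 3, 3, 5, 5, 8]

Each diagonal entry of L is the vertex degree and each off-diagonal entry is -1 where an edge is present, 0 otherwise; in the order [0, 1, 2, 3, 4, 5, 6, 7] the diagonal is [3, 3, 5, 5, 3, 3, 3, 5]. The multiplicity of 0 as a Laplacian eigenvalue equals the number of connected components. The largest eigenvalue, 8, is at most the vertex count 8.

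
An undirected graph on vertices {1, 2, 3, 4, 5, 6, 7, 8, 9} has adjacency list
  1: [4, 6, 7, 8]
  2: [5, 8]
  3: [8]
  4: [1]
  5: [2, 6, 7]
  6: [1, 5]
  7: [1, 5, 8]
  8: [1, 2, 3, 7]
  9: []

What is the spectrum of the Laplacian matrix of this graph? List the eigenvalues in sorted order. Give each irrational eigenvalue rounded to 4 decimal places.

Each diagonal entry of L is the vertex degree and each off-diagonal entry is -1 where an edge is present, 0 otherwise; in the order [1, 2, 3, 4, 5, 6, 7, 8, 9] the diagonal is [4, 2, 1, 1, 3, 2, 3, 4, 0]. Diagonalising L (or applying a numerical eigensolver to the 9x9 matrix) gives the spectrum above. The 2 zero eigenvalues correspond to the 2 connected components. There are 2 zeros in the spectrum, matching the 2 components. The eigenvalues sum to 20, which equals trace(L) = 2|E|.

[0, 0, 0.7149, 0.9304, 1.7781, 2.4172, 3.3620, 5.2904, 5.5070]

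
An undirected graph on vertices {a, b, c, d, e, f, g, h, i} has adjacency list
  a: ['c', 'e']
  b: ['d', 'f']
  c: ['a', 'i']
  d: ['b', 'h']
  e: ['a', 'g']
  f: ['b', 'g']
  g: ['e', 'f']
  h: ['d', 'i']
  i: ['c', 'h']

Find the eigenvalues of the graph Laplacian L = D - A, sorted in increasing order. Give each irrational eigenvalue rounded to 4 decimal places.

[0, 0.4679, 0.4679, 1.6527, 1.6527, 3, 3, 3.8794, 3.8794]

With the vertex order [a, b, c, d, e, f, g, h, i], the degrees are [2, 2, 2, 2, 2, 2, 2, 2, 2], giving D = diag(2, 2, 2, 2, 2, 2, 2, 2, 2) and L = D - A. The multiplicity of 0 as a Laplacian eigenvalue equals the number of connected components. The largest eigenvalue, 3.8794, is at most the vertex count 9.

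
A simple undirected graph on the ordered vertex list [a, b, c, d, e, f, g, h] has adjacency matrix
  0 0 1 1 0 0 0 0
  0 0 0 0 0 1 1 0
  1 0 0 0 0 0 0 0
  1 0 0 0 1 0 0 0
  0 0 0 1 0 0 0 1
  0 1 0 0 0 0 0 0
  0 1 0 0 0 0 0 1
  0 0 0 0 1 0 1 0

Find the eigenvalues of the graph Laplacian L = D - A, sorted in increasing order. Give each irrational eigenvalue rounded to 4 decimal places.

With the vertex order [a, b, c, d, e, f, g, h], the degrees are [2, 2, 1, 2, 2, 1, 2, 2], giving D = diag(2, 2, 1, 2, 2, 1, 2, 2) and L = D - A. The multiplicity of 0 as a Laplacian eigenvalue equals the number of connected components. The single zero eigenvalue shows the graph is connected. By the matrix-tree theorem the graph has (1/8) * product of the nonzero eigenvalues = 1 spanning tree. The eigenvalues sum to 14, which equals trace(L) = 2|E|.

[0, 0.1522, 0.5858, 1.2346, 2, 2.7654, 3.4142, 3.8478]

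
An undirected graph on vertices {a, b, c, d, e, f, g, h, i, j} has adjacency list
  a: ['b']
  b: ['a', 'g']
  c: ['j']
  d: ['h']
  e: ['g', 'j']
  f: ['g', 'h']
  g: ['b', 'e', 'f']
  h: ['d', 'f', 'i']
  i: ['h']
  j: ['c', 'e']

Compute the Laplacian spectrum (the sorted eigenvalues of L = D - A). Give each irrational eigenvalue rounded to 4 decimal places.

Reading degrees in the order [a, b, c, d, e, f, g, h, i, j] gives [1, 2, 1, 1, 2, 2, 3, 3, 1, 2]; set D = diag(1, 2, 1, 1, 2, 2, 3, 3, 1, 2) and form L = D - A. The multiplicity of 0 as a Laplacian eigenvalue equals the number of connected components. The single zero eigenvalue shows the graph is connected. The largest eigenvalue, 4.5566, is at most the vertex count 10.

[0, 0.1640, 0.2885, 1, 1, 1.6385, 2.3252, 3.0979, 3.9293, 4.5566]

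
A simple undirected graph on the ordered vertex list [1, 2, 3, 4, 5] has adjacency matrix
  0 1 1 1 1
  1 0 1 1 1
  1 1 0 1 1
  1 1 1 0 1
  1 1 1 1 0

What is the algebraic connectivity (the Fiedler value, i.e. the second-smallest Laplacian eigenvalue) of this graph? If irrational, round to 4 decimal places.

Each diagonal entry of L is the vertex degree and each off-diagonal entry is -1 where an edge is present, 0 otherwise; in the order [1, 2, 3, 4, 5] the diagonal is [4, 4, 4, 4, 4]. Computing the eigenvalues of L and sorting gives [0, 5, 5, 5, 5]. The Fiedler value lambda_2 = 5 is strictly positive, so the graph is connected.

5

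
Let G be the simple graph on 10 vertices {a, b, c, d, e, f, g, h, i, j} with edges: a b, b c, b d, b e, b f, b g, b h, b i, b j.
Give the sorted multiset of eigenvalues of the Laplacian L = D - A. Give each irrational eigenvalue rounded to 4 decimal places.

With the vertex order [a, b, c, d, e, f, g, h, i, j], the degrees are [1, 9, 1, 1, 1, 1, 1, 1, 1, 1], giving D = diag(1, 9, 1, 1, 1, 1, 1, 1, 1, 1) and L = D - A. L is symmetric positive semidefinite, so every eigenvalue is real and nonnegative. The single zero eigenvalue shows the graph is connected. The eigenvalues sum to 18, which equals trace(L) = 2|E|.

[0, 1, 1, 1, 1, 1, 1, 1, 1, 10]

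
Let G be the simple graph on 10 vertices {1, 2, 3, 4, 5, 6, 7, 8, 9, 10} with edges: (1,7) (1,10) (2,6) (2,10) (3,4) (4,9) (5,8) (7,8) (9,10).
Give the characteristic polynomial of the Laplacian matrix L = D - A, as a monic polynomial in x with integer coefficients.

Each diagonal entry of L is the vertex degree and each off-diagonal entry is -1 where an edge is present, 0 otherwise; in the order [1, 2, 3, 4, 5, 6, 7, 8, 9, 10] the diagonal is [2, 2, 1, 2, 1, 1, 2, 2, 2, 3]. L has integer entries, so p(x) = det(xI - L) has integer coefficients. Expanding the determinant yields x^10 - 18x^9 + 135x^8 - 548x^7 + 1308x^6 - 1866x^5 + 1546x^4 - 688x^3 + 141x^2 - 10x. Since p(0) = det(-L) = 0, x divides p(x). There is one zero in the spectrum, matching the 1 component. By the matrix-tree theorem the graph has (1/10) * product of the nonzero eigenvalues = 1 spanning tree.

x^10 - 18x^9 + 135x^8 - 548x^7 + 1308x^6 - 1866x^5 + 1546x^4 - 688x^3 + 141x^2 - 10x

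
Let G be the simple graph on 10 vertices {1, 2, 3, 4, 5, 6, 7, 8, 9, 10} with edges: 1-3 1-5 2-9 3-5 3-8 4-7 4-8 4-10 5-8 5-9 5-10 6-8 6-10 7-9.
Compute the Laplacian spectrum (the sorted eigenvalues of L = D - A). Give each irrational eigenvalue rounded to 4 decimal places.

[0, 0.5544, 1.0706, 1.4278, 2.7836, 3, 3.2800, 4.1450, 5.1905, 6.5482]

Each diagonal entry of L is the vertex degree and each off-diagonal entry is -1 where an edge is present, 0 otherwise; in the order [1, 2, 3, 4, 5, 6, 7, 8, 9, 10] the diagonal is [2, 1, 3, 3, 5, 2, 2, 4, 3, 3]. L is symmetric positive semidefinite, so every eigenvalue is real and nonnegative. The single zero eigenvalue shows the graph is connected.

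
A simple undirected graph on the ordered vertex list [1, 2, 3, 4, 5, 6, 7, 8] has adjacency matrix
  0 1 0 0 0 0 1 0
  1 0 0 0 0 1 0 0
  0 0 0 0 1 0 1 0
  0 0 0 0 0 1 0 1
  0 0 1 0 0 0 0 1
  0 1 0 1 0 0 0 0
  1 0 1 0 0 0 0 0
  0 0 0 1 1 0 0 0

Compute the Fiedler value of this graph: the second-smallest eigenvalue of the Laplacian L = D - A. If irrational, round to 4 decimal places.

0.5858

With the vertex order [1, 2, 3, 4, 5, 6, 7, 8], the degrees are [2, 2, 2, 2, 2, 2, 2, 2], giving D = diag(2, 2, 2, 2, 2, 2, 2, 2) and L = D - A. The smallest Laplacian eigenvalue is always 0. The next one, lambda_2 = 0.5858, measures how hard the graph is to disconnect: larger values mean better connectivity. There is one zero in the spectrum, matching the 1 component.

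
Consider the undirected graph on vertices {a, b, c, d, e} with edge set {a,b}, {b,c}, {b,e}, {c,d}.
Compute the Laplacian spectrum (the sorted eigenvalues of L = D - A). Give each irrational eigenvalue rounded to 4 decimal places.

Reading degrees in the order [a, b, c, d, e] gives [1, 3, 2, 1, 1]; set D = diag(1, 3, 2, 1, 1) and form L = D - A. Since every row of L sums to 0, the all-ones vector is in the kernel and 0 is an eigenvalue. The single zero eigenvalue shows the graph is connected. There is one zero in the spectrum, matching the 1 component. The largest eigenvalue, 4.1701, is at most the vertex count 5.

[0, 0.5188, 1, 2.3111, 4.1701]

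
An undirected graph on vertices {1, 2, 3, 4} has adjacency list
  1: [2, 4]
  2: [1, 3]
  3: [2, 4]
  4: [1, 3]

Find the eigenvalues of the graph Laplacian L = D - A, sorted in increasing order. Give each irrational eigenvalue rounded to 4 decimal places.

With the vertex order [1, 2, 3, 4], the degrees are [2, 2, 2, 2], giving D = diag(2, 2, 2, 2) and L = D - A. The multiplicity of 0 as a Laplacian eigenvalue equals the number of connected components. The single zero eigenvalue shows the graph is connected. There is one zero in the spectrum, matching the 1 component.

[0, 2, 2, 4]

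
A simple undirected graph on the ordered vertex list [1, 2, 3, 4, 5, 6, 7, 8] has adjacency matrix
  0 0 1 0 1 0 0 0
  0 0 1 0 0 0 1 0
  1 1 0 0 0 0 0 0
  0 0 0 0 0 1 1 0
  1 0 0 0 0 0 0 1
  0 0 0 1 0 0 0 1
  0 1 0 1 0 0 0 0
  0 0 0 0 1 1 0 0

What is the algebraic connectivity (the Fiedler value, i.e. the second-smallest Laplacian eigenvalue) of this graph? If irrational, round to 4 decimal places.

Each diagonal entry of L is the vertex degree and each off-diagonal entry is -1 where an edge is present, 0 otherwise; in the order [1, 2, 3, 4, 5, 6, 7, 8] the diagonal is [2, 2, 2, 2, 2, 2, 2, 2]. The smallest Laplacian eigenvalue is always 0. The next one, lambda_2 = 0.5858, measures how hard the graph is to disconnect: larger values mean better connectivity. The largest eigenvalue, 4, is at most the vertex count 8.

0.5858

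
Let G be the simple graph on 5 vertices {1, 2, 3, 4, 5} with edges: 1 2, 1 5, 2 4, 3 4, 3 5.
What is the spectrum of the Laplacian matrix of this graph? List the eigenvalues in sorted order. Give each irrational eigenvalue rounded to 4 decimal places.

With the vertex order [1, 2, 3, 4, 5], the degrees are [2, 2, 2, 2, 2], giving D = diag(2, 2, 2, 2, 2) and L = D - A. Diagonalising L (or applying a numerical eigensolver to the 5x5 matrix) gives the spectrum above. By the matrix-tree theorem the graph has (1/5) * product of the nonzero eigenvalues = 5 spanning trees. There is one zero in the spectrum, matching the 1 component.

[0, 1.3820, 1.3820, 3.6180, 3.6180]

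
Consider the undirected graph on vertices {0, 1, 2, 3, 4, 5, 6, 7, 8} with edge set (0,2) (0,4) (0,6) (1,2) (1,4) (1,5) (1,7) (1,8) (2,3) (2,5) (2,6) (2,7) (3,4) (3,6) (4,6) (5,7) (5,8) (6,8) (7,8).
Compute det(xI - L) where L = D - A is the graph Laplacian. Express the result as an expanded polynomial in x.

x^9 - 38x^8 + 619x^7 - 5636x^6 + 31299x^5 - 108210x^4 + 226413x^3 - 260388x^2 + 124740x

Each diagonal entry of L is the vertex degree and each off-diagonal entry is -1 where an edge is present, 0 otherwise; in the order [0, 1, 2, 3, 4, 5, 6, 7, 8] the diagonal is [3, 5, 6, 3, 4, 4, 5, 4, 4]. Computing det(xI - L) by cofactor expansion (or equivalently via sum-over-permutations) gives x^9 - 38x^8 + 619x^7 - 5636x^6 + 31299x^5 - 108210x^4 + 226413x^3 - 260388x^2 + 124740x. The constant term is 0 because L is singular (the all-ones vector lies in its kernel).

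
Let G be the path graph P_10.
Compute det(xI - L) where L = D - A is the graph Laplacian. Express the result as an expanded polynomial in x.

x^10 - 18x^9 + 136x^8 - 560x^7 + 1365x^6 - 2002x^5 + 1716x^4 - 792x^3 + 165x^2 - 10x

The graph has 10 vertices and degree multiset [2, 2, 2, 2, 2, 2, 2, 2, 1, 1]; D is the diagonal matrix of degrees and L = D - A. L has integer entries, so p(x) = det(xI - L) has integer coefficients. Expanding the determinant yields x^10 - 18x^9 + 136x^8 - 560x^7 + 1365x^6 - 2002x^5 + 1716x^4 - 792x^3 + 165x^2 - 10x. The coefficient of x^9 equals -trace(L) = -18, matching the sum of degrees. There is one zero in the spectrum, matching the 1 component.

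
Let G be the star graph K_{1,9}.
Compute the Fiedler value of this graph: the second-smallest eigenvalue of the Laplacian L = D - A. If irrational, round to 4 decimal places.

The graph has 10 vertices and degree multiset [9, 1, 1, 1, 1, 1, 1, 1, 1, 1]; D is the diagonal matrix of degrees and L = D - A. Computing the eigenvalues of L and sorting gives [0, 1, 1, 1, 1, 1, 1, 1, 1, 10]. The Fiedler value lambda_2 = 1 is strictly positive, so the graph is connected. The largest eigenvalue, 10, is at most the vertex count 10.

1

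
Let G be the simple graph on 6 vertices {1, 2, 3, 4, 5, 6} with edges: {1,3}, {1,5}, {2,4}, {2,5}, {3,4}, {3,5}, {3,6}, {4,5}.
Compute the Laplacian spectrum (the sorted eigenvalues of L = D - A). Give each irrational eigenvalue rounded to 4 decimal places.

[0, 0.8851, 1.6972, 3.2541, 4.8608, 5.3028]

With the vertex order [1, 2, 3, 4, 5, 6], the degrees are [2, 2, 4, 3, 4, 1], giving D = diag(2, 2, 4, 3, 4, 1) and L = D - A. The multiplicity of 0 as a Laplacian eigenvalue equals the number of connected components. The single zero eigenvalue shows the graph is connected. There is one zero in the spectrum, matching the 1 component.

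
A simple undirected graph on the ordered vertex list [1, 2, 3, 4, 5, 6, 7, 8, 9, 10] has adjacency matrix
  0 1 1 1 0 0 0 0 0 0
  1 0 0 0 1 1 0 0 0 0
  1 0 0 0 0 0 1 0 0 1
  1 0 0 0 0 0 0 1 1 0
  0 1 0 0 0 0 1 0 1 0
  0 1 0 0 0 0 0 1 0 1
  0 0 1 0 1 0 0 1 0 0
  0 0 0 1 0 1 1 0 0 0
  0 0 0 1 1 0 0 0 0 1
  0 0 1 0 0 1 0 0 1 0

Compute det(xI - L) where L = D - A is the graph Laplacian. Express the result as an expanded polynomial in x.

x^10 - 30x^9 + 390x^8 - 2880x^7 + 13305x^6 - 39882x^5 + 77640x^4 - 94800x^3 + 66000x^2 - 20000x

Each diagonal entry of L is the vertex degree and each off-diagonal entry is -1 where an edge is present, 0 otherwise; in the order [1, 2, 3, 4, 5, 6, 7, 8, 9, 10] the diagonal is [3, 3, 3, 3, 3, 3, 3, 3, 3, 3]. The eigenvalues of L are [0, 2, 2, 2, 2, 2, 5, 5, 5, 5]; the characteristic polynomial is the product of (x - lambda_i), which multiplies out to x^10 - 30x^9 + 390x^8 - 2880x^7 + 13305x^6 - 39882x^5 + 77640x^4 - 94800x^3 + 66000x^2 - 20000x. The coefficient of x^9 equals -trace(L) = -30, matching the sum of degrees. The eigenvalues sum to 30, which equals trace(L) = 2|E|.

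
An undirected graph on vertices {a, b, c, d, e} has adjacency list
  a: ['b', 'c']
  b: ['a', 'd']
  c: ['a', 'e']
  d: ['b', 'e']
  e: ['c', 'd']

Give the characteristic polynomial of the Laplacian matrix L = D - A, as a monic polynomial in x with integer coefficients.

Each diagonal entry of L is the vertex degree and each off-diagonal entry is -1 where an edge is present, 0 otherwise; in the order [a, b, c, d, e] the diagonal is [2, 2, 2, 2, 2]. Computing det(xI - L) by cofactor expansion (or equivalently via sum-over-permutations) gives x^5 - 10x^4 + 35x^3 - 50x^2 + 25x. The coefficient of x^4 equals -trace(L) = -10, matching the sum of degrees. By the matrix-tree theorem the graph has (1/5) * product of the nonzero eigenvalues = 5 spanning trees.

x^5 - 10x^4 + 35x^3 - 50x^2 + 25x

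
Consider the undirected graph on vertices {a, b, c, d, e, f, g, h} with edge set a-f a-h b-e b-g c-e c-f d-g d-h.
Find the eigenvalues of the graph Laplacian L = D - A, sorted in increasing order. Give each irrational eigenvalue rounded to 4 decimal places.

Reading degrees in the order [a, b, c, d, e, f, g, h] gives [2, 2, 2, 2, 2, 2, 2, 2]; set D = diag(2, 2, 2, 2, 2, 2, 2, 2) and form L = D - A. L is symmetric positive semidefinite, so every eigenvalue is real and nonnegative. By the matrix-tree theorem the graph has (1/8) * product of the nonzero eigenvalues = 8 spanning trees. The largest eigenvalue, 4, is at most the vertex count 8.

[0, 0.5858, 0.5858, 2, 2, 3.4142, 3.4142, 4]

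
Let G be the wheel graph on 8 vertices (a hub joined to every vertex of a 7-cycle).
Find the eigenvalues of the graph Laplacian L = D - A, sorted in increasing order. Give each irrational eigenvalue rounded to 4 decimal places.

The graph has 8 vertices and degree multiset [7, 3, 3, 3, 3, 3, 3, 3]; D is the diagonal matrix of degrees and L = D - A. Since every row of L sums to 0, the all-ones vector is in the kernel and 0 is an eigenvalue. The eigenvalues sum to 28, which equals trace(L) = 2|E|.

[0, 1.7530, 1.7530, 3.4450, 3.4450, 4.8019, 4.8019, 8]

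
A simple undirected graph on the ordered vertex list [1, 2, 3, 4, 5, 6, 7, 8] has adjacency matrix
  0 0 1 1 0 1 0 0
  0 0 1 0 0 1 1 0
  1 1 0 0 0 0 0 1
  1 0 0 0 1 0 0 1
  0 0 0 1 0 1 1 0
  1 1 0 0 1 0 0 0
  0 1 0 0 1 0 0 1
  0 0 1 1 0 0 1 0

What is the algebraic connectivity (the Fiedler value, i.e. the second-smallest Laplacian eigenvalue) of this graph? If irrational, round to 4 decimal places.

Each diagonal entry of L is the vertex degree and each off-diagonal entry is -1 where an edge is present, 0 otherwise; in the order [1, 2, 3, 4, 5, 6, 7, 8] the diagonal is [3, 3, 3, 3, 3, 3, 3, 3]. The sorted Laplacian eigenvalues are [0, 2, 2, 2, 4, 4, 4, 6]; the algebraic connectivity is the second entry, 2. There is one zero in the spectrum, matching the 1 component.

2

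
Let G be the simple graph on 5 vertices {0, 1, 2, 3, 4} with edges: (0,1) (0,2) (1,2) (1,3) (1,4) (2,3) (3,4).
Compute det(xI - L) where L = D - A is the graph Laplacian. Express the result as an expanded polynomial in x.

Each diagonal entry of L is the vertex degree and each off-diagonal entry is -1 where an edge is present, 0 otherwise; in the order [0, 1, 2, 3, 4] the diagonal is [2, 4, 3, 3, 2]. Computing det(xI - L) by cofactor expansion (or equivalently via sum-over-permutations) gives x^5 - 14x^4 + 70x^3 - 146x^2 + 105x. The constant term is 0 because L is singular (the all-ones vector lies in its kernel).

x^5 - 14x^4 + 70x^3 - 146x^2 + 105x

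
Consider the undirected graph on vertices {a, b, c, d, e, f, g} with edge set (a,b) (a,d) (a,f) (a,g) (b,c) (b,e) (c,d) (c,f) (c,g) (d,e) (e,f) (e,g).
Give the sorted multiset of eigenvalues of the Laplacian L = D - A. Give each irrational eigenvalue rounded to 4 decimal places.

[0, 3, 3, 3, 4, 4, 7]

Each diagonal entry of L is the vertex degree and each off-diagonal entry is -1 where an edge is present, 0 otherwise; in the order [a, b, c, d, e, f, g] the diagonal is [4, 3, 4, 3, 4, 3, 3]. Since every row of L sums to 0, the all-ones vector is in the kernel and 0 is an eigenvalue. The largest eigenvalue, 7, is at most the vertex count 7.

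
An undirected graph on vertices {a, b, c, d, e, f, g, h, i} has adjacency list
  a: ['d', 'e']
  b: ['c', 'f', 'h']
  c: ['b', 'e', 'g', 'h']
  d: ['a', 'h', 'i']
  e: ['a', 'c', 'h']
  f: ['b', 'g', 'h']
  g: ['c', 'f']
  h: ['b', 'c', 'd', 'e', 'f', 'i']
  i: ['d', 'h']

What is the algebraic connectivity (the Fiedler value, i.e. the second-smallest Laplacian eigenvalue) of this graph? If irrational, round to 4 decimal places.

0.8842

Reading degrees in the order [a, b, c, d, e, f, g, h, i] gives [2, 3, 4, 3, 3, 3, 2, 6, 2]; set D = diag(2, 3, 4, 3, 3, 3, 2, 6, 2) and form L = D - A. Computing the eigenvalues of L and sorting gives [0, 0.8842, 1.5902, 2.2909, 2.8237, 3.7496, 4.0583, 5.4298, 7.1733]. The Fiedler value lambda_2 = 0.8842 is strictly positive, so the graph is connected. There is one zero in the spectrum, matching the 1 component.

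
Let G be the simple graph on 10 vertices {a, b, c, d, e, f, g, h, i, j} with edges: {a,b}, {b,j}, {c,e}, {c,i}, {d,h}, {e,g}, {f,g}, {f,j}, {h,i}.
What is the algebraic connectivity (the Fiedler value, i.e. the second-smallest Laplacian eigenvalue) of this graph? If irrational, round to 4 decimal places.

With the vertex order [a, b, c, d, e, f, g, h, i, j], the degrees are [1, 2, 2, 1, 2, 2, 2, 2, 2, 2], giving D = diag(1, 2, 2, 1, 2, 2, 2, 2, 2, 2) and L = D - A. The sorted Laplacian eigenvalues are [0, 0.0979, 0.3820, 0.8244, 1.3820, 2, 2.6180, 3.1756, 3.6180, 3.9021]; the algebraic connectivity is the second entry, 0.0979. There is one zero in the spectrum, matching the 1 component.

0.0979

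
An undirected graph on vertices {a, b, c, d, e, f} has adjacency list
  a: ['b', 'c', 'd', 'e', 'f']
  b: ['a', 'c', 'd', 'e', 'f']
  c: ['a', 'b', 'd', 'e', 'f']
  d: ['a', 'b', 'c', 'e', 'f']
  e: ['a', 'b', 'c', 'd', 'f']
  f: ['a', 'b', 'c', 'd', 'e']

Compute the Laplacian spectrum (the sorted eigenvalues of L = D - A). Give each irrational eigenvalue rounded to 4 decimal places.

[0, 6, 6, 6, 6, 6]

Each diagonal entry of L is the vertex degree and each off-diagonal entry is -1 where an edge is present, 0 otherwise; in the order [a, b, c, d, e, f] the diagonal is [5, 5, 5, 5, 5, 5]. L is symmetric positive semidefinite, so every eigenvalue is real and nonnegative. The eigenvalues sum to 30, which equals trace(L) = 2|E|. By the matrix-tree theorem the graph has (1/6) * product of the nonzero eigenvalues = 1296 spanning trees.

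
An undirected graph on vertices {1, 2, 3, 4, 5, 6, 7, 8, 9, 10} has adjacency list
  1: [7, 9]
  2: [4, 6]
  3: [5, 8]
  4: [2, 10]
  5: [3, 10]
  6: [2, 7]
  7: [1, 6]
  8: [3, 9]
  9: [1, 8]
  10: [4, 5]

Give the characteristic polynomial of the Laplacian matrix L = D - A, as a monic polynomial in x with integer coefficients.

With the vertex order [1, 2, 3, 4, 5, 6, 7, 8, 9, 10], the degrees are [2, 2, 2, 2, 2, 2, 2, 2, 2, 2], giving D = diag(2, 2, 2, 2, 2, 2, 2, 2, 2, 2) and L = D - A. Computing det(xI - L) by cofactor expansion (or equivalently via sum-over-permutations) gives x^10 - 20x^9 + 170x^8 - 800x^7 + 2275x^6 - 4004x^5 + 4290x^4 - 2640x^3 + 825x^2 - 100x. Since p(0) = det(-L) = 0, x divides p(x). The eigenvalues sum to 20, which equals trace(L) = 2|E|.

x^10 - 20x^9 + 170x^8 - 800x^7 + 2275x^6 - 4004x^5 + 4290x^4 - 2640x^3 + 825x^2 - 100x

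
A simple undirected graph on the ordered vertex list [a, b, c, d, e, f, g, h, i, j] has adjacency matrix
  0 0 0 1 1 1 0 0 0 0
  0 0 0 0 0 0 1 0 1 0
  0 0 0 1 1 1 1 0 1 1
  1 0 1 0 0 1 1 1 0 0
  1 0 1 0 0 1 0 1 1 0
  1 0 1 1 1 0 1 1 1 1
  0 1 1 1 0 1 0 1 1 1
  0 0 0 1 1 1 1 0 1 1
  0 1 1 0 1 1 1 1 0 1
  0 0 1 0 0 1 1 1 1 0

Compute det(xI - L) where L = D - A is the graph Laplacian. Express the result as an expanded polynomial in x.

Reading degrees in the order [a, b, c, d, e, f, g, h, i, j] gives [3, 2, 6, 5, 5, 8, 7, 6, 7, 5]; set D = diag(3, 2, 6, 5, 5, 8, 7, 6, 7, 5) and form L = D - A. L has integer entries, so p(x) = det(xI - L) has integer coefficients. Expanding the determinant yields x^10 - 54x^9 + 1270x^8 - 17036x^7 + 143262x^6 - 780696x^5 + 2745797x^4 - 5979554x^3 + 7268040x^2 - 3725280x. The coefficient of x^9 equals -trace(L) = -54, matching the sum of degrees. There is one zero in the spectrum, matching the 1 component.

x^10 - 54x^9 + 1270x^8 - 17036x^7 + 143262x^6 - 780696x^5 + 2745797x^4 - 5979554x^3 + 7268040x^2 - 3725280x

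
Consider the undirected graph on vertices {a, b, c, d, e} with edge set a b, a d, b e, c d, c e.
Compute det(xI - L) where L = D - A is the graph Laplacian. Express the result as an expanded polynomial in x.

x^5 - 10x^4 + 35x^3 - 50x^2 + 25x

Each diagonal entry of L is the vertex degree and each off-diagonal entry is -1 where an edge is present, 0 otherwise; in the order [a, b, c, d, e] the diagonal is [2, 2, 2, 2, 2]. Computing det(xI - L) by cofactor expansion (or equivalently via sum-over-permutations) gives x^5 - 10x^4 + 35x^3 - 50x^2 + 25x. The coefficient of x^4 equals -trace(L) = -10, matching the sum of degrees. By the matrix-tree theorem the graph has (1/5) * product of the nonzero eigenvalues = 5 spanning trees.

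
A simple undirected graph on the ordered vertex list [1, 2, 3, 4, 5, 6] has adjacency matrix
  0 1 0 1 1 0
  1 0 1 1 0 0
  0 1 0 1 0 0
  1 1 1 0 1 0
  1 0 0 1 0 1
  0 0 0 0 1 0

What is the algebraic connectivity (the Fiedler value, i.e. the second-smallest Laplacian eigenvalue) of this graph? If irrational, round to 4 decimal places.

0.7312

With the vertex order [1, 2, 3, 4, 5, 6], the degrees are [3, 3, 2, 4, 3, 1], giving D = diag(3, 3, 2, 4, 3, 1) and L = D - A. The smallest Laplacian eigenvalue is always 0. The next one, lambda_2 = 0.7312, measures how hard the graph is to disconnect: larger values mean better connectivity. The largest eigenvalue, 5.1183, is at most the vertex count 6. By the matrix-tree theorem the graph has (1/6) * product of the nonzero eigenvalues = 21 spanning trees.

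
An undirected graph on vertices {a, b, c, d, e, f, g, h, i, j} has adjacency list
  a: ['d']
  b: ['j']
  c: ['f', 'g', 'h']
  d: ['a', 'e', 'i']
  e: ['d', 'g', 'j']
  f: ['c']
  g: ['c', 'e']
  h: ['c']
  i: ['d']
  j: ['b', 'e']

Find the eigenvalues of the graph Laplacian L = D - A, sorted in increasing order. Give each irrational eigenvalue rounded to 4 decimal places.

With the vertex order [a, b, c, d, e, f, g, h, i, j], the degrees are [1, 1, 3, 3, 3, 1, 2, 1, 1, 2], giving D = diag(1, 1, 3, 3, 3, 1, 2, 1, 1, 2) and L = D - A. Diagonalising L (or applying a numerical eigensolver to the 10x10 matrix) gives the spectrum above. The single zero eigenvalue shows the graph is connected. By the matrix-tree theorem the graph has (1/10) * product of the nonzero eigenvalues = 1 spanning tree.

[0, 0.1772, 0.3300, 1, 1, 1.2293, 2.2486, 3.2174, 4.0502, 4.7472]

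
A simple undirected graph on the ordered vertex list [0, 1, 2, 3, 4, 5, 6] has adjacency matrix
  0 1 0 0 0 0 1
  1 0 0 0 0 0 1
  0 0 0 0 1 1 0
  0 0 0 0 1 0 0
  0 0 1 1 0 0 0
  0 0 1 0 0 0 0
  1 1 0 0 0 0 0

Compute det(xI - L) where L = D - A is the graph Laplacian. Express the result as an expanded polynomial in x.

With the vertex order [0, 1, 2, 3, 4, 5, 6], the degrees are [2, 2, 2, 1, 2, 1, 2], giving D = diag(2, 2, 2, 1, 2, 1, 2) and L = D - A. Computing det(xI - L) by cofactor expansion (or equivalently via sum-over-permutations) gives x^7 - 12x^6 + 55x^5 - 118x^4 + 114x^3 - 36x^2. The coefficient of x^6 equals -trace(L) = -12, matching the sum of degrees. There are 2 zeros in the spectrum, matching the 2 components. The largest eigenvalue, 3.4142, is at most the vertex count 7.

x^7 - 12x^6 + 55x^5 - 118x^4 + 114x^3 - 36x^2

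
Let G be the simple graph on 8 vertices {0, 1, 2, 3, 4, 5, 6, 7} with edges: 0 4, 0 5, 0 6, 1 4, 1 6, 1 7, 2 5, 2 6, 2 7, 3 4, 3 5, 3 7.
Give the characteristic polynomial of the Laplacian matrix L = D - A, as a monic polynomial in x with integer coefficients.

Each diagonal entry of L is the vertex degree and each off-diagonal entry is -1 where an edge is present, 0 otherwise; in the order [0, 1, 2, 3, 4, 5, 6, 7] the diagonal is [3, 3, 3, 3, 3, 3, 3, 3]. Computing det(xI - L) by cofactor expansion (or equivalently via sum-over-permutations) gives x^8 - 24x^7 + 240x^6 - 1296x^5 + 4080x^4 - 7488x^3 + 7424x^2 - 3072x. The constant term is 0 because L is singular (the all-ones vector lies in its kernel). By the matrix-tree theorem the graph has (1/8) * product of the nonzero eigenvalues = 384 spanning trees. The largest eigenvalue, 6, is at most the vertex count 8.

x^8 - 24x^7 + 240x^6 - 1296x^5 + 4080x^4 - 7488x^3 + 7424x^2 - 3072x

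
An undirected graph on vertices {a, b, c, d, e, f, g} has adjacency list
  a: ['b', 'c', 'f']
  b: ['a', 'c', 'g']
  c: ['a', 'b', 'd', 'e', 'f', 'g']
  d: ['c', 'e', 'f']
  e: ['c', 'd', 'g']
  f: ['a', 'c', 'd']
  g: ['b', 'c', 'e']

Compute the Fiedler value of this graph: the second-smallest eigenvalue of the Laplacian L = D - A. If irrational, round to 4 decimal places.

Each diagonal entry of L is the vertex degree and each off-diagonal entry is -1 where an edge is present, 0 otherwise; in the order [a, b, c, d, e, f, g] the diagonal is [3, 3, 6, 3, 3, 3, 3]. The sorted Laplacian eigenvalues are [0, 2, 2, 4, 4, 5, 7]; the algebraic connectivity is the second entry, 2. By the matrix-tree theorem the graph has (1/7) * product of the nonzero eigenvalues = 320 spanning trees.

2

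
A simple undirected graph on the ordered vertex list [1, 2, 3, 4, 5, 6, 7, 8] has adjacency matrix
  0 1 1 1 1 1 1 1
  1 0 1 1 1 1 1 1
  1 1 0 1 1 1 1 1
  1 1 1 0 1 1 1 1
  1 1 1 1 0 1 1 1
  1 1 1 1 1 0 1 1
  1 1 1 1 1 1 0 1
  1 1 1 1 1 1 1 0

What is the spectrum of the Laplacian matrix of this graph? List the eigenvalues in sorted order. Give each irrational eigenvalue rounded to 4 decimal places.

With the vertex order [1, 2, 3, 4, 5, 6, 7, 8], the degrees are [7, 7, 7, 7, 7, 7, 7, 7], giving D = diag(7, 7, 7, 7, 7, 7, 7, 7) and L = D - A. The multiplicity of 0 as a Laplacian eigenvalue equals the number of connected components. The single zero eigenvalue shows the graph is connected. The largest eigenvalue, 8, is at most the vertex count 8. The eigenvalues sum to 56, which equals trace(L) = 2|E|.

[0, 8, 8, 8, 8, 8, 8, 8]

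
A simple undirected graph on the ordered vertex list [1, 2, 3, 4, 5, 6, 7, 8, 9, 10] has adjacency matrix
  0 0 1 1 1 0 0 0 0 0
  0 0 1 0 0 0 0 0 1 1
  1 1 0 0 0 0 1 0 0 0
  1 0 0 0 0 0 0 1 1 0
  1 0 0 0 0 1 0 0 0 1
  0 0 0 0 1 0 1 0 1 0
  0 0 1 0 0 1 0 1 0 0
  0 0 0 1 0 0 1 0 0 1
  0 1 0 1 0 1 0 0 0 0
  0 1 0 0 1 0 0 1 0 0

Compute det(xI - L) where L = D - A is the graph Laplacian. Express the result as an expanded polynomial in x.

x^10 - 30x^9 + 390x^8 - 2880x^7 + 13305x^6 - 39882x^5 + 77640x^4 - 94800x^3 + 66000x^2 - 20000x

With the vertex order [1, 2, 3, 4, 5, 6, 7, 8, 9, 10], the degrees are [3, 3, 3, 3, 3, 3, 3, 3, 3, 3], giving D = diag(3, 3, 3, 3, 3, 3, 3, 3, 3, 3) and L = D - A. The eigenvalues of L are [0, 2, 2, 2, 2, 2, 5, 5, 5, 5]; the characteristic polynomial is the product of (x - lambda_i), which multiplies out to x^10 - 30x^9 + 390x^8 - 2880x^7 + 13305x^6 - 39882x^5 + 77640x^4 - 94800x^3 + 66000x^2 - 20000x. Since p(0) = det(-L) = 0, x divides p(x). There is one zero in the spectrum, matching the 1 component.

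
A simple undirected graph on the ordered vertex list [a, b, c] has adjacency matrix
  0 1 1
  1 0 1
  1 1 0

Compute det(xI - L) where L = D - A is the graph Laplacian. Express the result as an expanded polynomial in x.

x^3 - 6x^2 + 9x

Reading degrees in the order [a, b, c] gives [2, 2, 2]; set D = diag(2, 2, 2) and form L = D - A. L has integer entries, so p(x) = det(xI - L) has integer coefficients. Expanding the determinant yields x^3 - 6x^2 + 9x. The coefficient of x^2 equals -trace(L) = -6, matching the sum of degrees. The eigenvalues sum to 6, which equals trace(L) = 2|E|. There is one zero in the spectrum, matching the 1 component.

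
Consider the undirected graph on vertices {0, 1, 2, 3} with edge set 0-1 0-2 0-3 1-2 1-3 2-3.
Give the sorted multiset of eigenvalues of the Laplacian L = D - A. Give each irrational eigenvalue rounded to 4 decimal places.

Reading degrees in the order [0, 1, 2, 3] gives [3, 3, 3, 3]; set D = diag(3, 3, 3, 3) and form L = D - A. The multiplicity of 0 as a Laplacian eigenvalue equals the number of connected components.

[0, 4, 4, 4]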